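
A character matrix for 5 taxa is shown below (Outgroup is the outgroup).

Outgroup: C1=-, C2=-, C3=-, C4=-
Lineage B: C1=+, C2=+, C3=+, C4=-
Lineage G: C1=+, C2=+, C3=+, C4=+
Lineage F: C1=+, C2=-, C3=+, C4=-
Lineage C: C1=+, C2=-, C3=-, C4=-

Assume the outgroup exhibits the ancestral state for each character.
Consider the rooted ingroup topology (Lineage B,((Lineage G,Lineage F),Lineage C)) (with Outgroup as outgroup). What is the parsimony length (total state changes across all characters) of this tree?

6

Map each character onto (Lineage B,((Lineage G,Lineage F),Lineage C)) (rooted by Outgroup) and count the minimum state changes it requires (Fitch parsimony):
C1: 1; C2: 2; C3: 2; C4: 1.
Total tree length = 6.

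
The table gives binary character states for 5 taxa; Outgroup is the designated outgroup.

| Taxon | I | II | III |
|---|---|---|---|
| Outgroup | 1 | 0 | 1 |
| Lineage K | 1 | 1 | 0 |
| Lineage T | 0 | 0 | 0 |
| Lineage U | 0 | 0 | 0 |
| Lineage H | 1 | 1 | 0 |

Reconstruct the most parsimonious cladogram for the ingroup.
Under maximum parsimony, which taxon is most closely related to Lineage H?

Character polarity is set by the outgroup: the derived state is whichever differs from the outgroup's state, so for I, III the derived state is '0', and for the remaining characters it is '1'.
Only Lineage T and Lineage U show the derived state '0' for I, supporting them as a clade.
Only Lineage H and Lineage K show the derived state '1' for II, supporting them as a clade.
All ingroup taxa share the derived state '0' for III; it defines the ingroup but does not resolve relationships within it.
Most parsimonious ingroup topology: ((Lineage K,Lineage H),(Lineage T,Lineage U)).
Lineage H and Lineage K form a cherry on this tree, so they are sister taxa.

Lineage K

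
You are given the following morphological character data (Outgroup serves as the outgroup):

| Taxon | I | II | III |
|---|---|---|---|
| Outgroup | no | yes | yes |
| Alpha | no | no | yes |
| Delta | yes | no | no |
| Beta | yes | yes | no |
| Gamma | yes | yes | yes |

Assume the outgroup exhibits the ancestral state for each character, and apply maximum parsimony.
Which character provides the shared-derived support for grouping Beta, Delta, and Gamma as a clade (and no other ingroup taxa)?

Character polarity is set by the outgroup: the derived state is whichever differs from the outgroup's state, so for II, III the derived state is 'no', and for the remaining characters it is 'yes'.
I (derived state 'yes') is shared by Beta, Delta, and Gamma — a synapomorphy uniting that clade.
II groups Alpha and Delta, which is incompatible with the clades supported by the remaining characters; treating it as convergent (homoplasy) costs fewer steps than any alternative tree.
Only Beta and Delta show the derived state 'no' for III, supporting them as a clade.
Most parsimonious ingroup topology: (Alpha,((Delta,Beta),Gamma)).
The clade {Beta, Delta, Gamma} is supported by I: its derived state 'yes' occurs in exactly those taxa and in no other taxon (including the outgroup).

I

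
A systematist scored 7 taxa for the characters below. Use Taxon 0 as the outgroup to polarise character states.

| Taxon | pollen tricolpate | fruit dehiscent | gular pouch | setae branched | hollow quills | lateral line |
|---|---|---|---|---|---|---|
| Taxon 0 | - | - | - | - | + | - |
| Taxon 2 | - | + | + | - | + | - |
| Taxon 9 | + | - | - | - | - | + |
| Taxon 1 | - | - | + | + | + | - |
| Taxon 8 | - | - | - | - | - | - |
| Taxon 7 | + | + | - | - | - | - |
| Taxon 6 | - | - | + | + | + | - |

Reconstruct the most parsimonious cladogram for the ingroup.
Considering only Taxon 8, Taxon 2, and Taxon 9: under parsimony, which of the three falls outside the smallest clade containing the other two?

Character polarity is set by the outgroup: the derived state is whichever differs from the outgroup's state, so for hollow quills the derived state is '-', and for the remaining characters it is '+'.
Only Taxon 7 and Taxon 9 show the derived state '+' for pollen tricolpate, supporting them as a clade.
fruit dehiscent groups Taxon 2 and Taxon 7, which is incompatible with the clades supported by the remaining characters; treating it as convergent (homoplasy) costs fewer steps than any alternative tree.
gular pouch: derived state '+' in Taxon 1, Taxon 2, and Taxon 6 only — synapomorphy for {Taxon 1, Taxon 2, Taxon 6}.
setae branched: derived state '+' in Taxon 1 and Taxon 6 only — synapomorphy for {Taxon 1, Taxon 6}.
hollow quills (derived state '-') is shared by Taxon 7, Taxon 8, and Taxon 9 — a synapomorphy uniting that clade.
lateral line: derived state '+' in Taxon 9 only — an autapomorphy, so it tells us nothing about relationships among taxa.
Most parsimonious ingroup topology: ((Taxon 2,(Taxon 1,Taxon 6)),((Taxon 9,Taxon 7),Taxon 8)).
Taxon 8 and Taxon 9 share a more recent common ancestor with each other than either does with Taxon 2, so Taxon 2 is the least closely related of the three.

Taxon 2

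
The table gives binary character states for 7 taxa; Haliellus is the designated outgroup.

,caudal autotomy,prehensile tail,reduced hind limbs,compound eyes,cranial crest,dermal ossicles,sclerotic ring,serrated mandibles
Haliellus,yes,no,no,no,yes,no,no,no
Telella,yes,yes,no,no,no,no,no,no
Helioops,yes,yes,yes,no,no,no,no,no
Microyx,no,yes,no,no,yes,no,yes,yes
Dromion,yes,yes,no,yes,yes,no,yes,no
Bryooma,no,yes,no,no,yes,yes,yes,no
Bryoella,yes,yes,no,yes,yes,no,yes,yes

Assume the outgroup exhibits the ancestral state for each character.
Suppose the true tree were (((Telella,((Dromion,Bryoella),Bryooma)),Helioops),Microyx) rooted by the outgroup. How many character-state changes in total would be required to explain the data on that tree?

12

Map each character onto (((Telella,((Dromion,Bryoella),Bryooma)),Helioops),Microyx) (rooted by Haliellus) and count the minimum state changes it requires (Fitch parsimony):
caudal autotomy: 2; prehensile tail: 1; reduced hind limbs: 1; compound eyes: 1; cranial crest: 2; dermal ossicles: 1; sclerotic ring: 2; serrated mandibles: 2.
Total tree length = 12.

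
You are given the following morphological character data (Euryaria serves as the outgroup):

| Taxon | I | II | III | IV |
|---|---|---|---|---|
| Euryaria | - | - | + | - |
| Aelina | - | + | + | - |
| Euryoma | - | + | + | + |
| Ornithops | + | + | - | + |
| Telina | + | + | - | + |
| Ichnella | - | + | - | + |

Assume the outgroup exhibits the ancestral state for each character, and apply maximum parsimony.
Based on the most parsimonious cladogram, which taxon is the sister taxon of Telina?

Character polarity is set by the outgroup: the derived state is whichever differs from the outgroup's state, so for III the derived state is '-', and for the remaining characters it is '+'.
I: derived state '+' in Ornithops and Telina only — synapomorphy for {Ornithops, Telina}.
All ingroup taxa share the derived state '+' for II; it defines the ingroup but does not resolve relationships within it.
Only Ichnella, Ornithops, and Telina show the derived state '-' for III, supporting them as a clade.
Only Euryoma, Ichnella, Ornithops, and Telina show the derived state '+' for IV, supporting them as a clade.
Most parsimonious ingroup topology: (Aelina,(Euryoma,((Ornithops,Telina),Ichnella))).
Telina and Ornithops form a cherry on this tree, so they are sister taxa.

Ornithops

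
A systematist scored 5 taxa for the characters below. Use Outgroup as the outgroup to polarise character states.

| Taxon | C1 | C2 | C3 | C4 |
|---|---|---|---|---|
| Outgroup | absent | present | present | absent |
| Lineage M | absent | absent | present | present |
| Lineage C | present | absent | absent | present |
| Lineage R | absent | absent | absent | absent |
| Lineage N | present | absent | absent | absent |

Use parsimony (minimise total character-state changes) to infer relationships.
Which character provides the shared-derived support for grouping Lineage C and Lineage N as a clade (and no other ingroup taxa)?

C1

Character polarity is set by the outgroup: the derived state is whichever differs from the outgroup's state, so for C2, C3 the derived state is 'absent', and for the remaining characters it is 'present'.
Only Lineage C and Lineage N show the derived state 'present' for C1, supporting them as a clade.
C2 (derived state 'absent') is shared by all ingroup taxa — unites the whole ingroup.
C3: derived state 'absent' in Lineage C, Lineage N, and Lineage R only — synapomorphy for {Lineage C, Lineage N, Lineage R}.
C4 groups Lineage C and Lineage M, which is incompatible with the clades supported by the remaining characters; treating it as convergent (homoplasy) costs fewer steps than any alternative tree.
Most parsimonious ingroup topology: (Lineage M,((Lineage C,Lineage N),Lineage R)).
The clade {Lineage C, Lineage N} is supported by C1: its derived state 'present' occurs in exactly those taxa and in no other taxon (including the outgroup).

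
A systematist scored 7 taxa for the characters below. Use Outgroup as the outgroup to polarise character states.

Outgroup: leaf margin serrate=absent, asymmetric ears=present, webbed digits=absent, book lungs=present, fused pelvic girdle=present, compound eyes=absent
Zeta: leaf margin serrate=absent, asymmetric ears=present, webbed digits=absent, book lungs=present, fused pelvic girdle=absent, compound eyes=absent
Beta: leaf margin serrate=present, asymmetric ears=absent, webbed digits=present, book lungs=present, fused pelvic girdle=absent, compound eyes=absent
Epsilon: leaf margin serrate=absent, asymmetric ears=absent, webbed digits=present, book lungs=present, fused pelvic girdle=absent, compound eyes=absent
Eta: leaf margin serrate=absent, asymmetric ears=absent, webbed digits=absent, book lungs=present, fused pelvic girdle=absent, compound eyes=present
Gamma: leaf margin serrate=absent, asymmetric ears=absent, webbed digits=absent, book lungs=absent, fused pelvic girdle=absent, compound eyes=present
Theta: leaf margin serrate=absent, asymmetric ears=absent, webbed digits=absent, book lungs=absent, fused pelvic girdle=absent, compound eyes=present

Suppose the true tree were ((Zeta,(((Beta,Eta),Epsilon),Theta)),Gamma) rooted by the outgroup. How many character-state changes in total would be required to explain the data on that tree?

Map each character onto ((Zeta,(((Beta,Eta),Epsilon),Theta)),Gamma) (rooted by Outgroup) and count the minimum state changes it requires (Fitch parsimony):
leaf margin serrate: 1; asymmetric ears: 2; webbed digits: 2; book lungs: 2; fused pelvic girdle: 1; compound eyes: 3.
Total tree length = 11.

11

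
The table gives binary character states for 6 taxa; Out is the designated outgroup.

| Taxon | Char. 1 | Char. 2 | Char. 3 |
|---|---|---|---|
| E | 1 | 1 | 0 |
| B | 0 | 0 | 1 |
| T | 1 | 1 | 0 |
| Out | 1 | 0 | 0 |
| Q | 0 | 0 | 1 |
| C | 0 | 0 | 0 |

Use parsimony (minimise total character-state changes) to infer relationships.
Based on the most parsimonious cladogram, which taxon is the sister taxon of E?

Character polarity is set by the outgroup: the derived state is whichever differs from the outgroup's state, so for Char. 1 the derived state is '0', and for the remaining characters it is '1'.
Char. 1: derived state '0' in B, C, and Q only — synapomorphy for {B, C, Q}.
Char. 2 (derived state '1') is shared by E and T — a synapomorphy uniting that clade.
Only B and Q show the derived state '1' for Char. 3, supporting them as a clade.
Most parsimonious ingroup topology: (((Q,B),C),(T,E)).
E and T form a cherry on this tree, so they are sister taxa.

T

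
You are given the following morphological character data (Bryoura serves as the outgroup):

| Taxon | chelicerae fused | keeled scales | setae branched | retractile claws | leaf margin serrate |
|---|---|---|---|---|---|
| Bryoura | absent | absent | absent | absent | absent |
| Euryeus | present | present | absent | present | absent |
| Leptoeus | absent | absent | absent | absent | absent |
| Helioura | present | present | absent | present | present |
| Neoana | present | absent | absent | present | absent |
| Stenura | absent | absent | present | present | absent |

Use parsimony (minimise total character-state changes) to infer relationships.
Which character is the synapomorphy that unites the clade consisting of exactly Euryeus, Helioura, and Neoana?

chelicerae fused

The outgroup has state 'absent' for every character, so 'present' is the derived state throughout.
Only Euryeus, Helioura, and Neoana show the derived state 'present' for chelicerae fused, supporting them as a clade.
keeled scales (derived state 'present') is shared by Euryeus and Helioura — a synapomorphy uniting that clade.
setae branched (derived state 'present') is unique to Stenura (autapomorphy; uninformative for grouping).
retractile claws (derived state 'present') is shared by Euryeus, Helioura, Neoana, and Stenura — a synapomorphy uniting that clade.
leaf margin serrate (derived state 'present') is unique to Helioura (autapomorphy; uninformative for grouping).
Most parsimonious ingroup topology: ((((Euryeus,Helioura),Neoana),Stenura),Leptoeus).
The clade {Euryeus, Helioura, Neoana} is supported by chelicerae fused: its derived state 'present' occurs in exactly those taxa and in no other taxon (including the outgroup).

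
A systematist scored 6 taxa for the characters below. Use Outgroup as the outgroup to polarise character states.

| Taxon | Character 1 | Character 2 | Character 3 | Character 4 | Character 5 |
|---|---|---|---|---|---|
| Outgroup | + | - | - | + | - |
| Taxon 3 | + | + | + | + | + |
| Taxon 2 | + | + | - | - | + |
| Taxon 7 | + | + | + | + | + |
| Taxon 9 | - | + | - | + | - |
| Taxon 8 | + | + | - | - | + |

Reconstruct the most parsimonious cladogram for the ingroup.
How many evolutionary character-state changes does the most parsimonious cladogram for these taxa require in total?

5

Character polarity is set by the outgroup: the derived state is whichever differs from the outgroup's state, so for Character 1, Character 4 the derived state is '-', and for the remaining characters it is '+'.
Character 1 (derived state '-') is unique to Taxon 9 (autapomorphy; uninformative for grouping).
Character 2 (derived state '+') is shared by all ingroup taxa — unites the whole ingroup.
Only Taxon 3 and Taxon 7 show the derived state '+' for Character 3, supporting them as a clade.
Character 4 (derived state '-') is shared by Taxon 2 and Taxon 8 — a synapomorphy uniting that clade.
Character 5 (derived state '+') is shared by Taxon 2, Taxon 3, Taxon 7, and Taxon 8 — a synapomorphy uniting that clade.
Most parsimonious ingroup topology: (((Taxon 3,Taxon 7),(Taxon 2,Taxon 8)),Taxon 9).
Changes per character on this tree: Character 1: 1; Character 2: 1; Character 3: 1; Character 4: 1; Character 5: 1.
Total = 5.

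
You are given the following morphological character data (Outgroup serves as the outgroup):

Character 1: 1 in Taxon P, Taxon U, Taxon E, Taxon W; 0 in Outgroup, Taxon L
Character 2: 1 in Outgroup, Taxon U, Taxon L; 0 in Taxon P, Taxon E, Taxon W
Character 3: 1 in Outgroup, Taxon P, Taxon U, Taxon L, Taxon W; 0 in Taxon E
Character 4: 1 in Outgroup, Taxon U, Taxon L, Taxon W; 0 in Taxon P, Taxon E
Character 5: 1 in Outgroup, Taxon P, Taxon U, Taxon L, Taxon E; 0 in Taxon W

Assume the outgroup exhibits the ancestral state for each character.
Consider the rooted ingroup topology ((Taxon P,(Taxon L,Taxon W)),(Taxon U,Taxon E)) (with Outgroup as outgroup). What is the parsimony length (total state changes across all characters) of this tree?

Map each character onto ((Taxon P,(Taxon L,Taxon W)),(Taxon U,Taxon E)) (rooted by Outgroup) and count the minimum state changes it requires (Fitch parsimony):
Character 1: 2; Character 2: 3; Character 3: 1; Character 4: 2; Character 5: 1.
Total tree length = 9.

9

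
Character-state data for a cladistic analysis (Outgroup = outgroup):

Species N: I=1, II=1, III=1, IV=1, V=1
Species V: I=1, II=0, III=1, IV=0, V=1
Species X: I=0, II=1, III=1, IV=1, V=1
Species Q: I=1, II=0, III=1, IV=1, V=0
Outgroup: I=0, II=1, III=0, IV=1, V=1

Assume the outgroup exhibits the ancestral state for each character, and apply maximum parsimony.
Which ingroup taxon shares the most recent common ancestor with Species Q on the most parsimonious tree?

Character polarity is set by the outgroup: the derived state is whichever differs from the outgroup's state, so for II, IV, V the derived state is '0', and for the remaining characters it is '1'.
Only Species N, Species Q, and Species V show the derived state '1' for I, supporting them as a clade.
II: derived state '0' in Species Q and Species V only — synapomorphy for {Species Q, Species V}.
III (derived state '1') is shared by all ingroup taxa — unites the whole ingroup.
IV: derived state '0' in Species V only — an autapomorphy, so it tells us nothing about relationships among taxa.
V: derived state '0' in Species Q only — an autapomorphy, so it tells us nothing about relationships among taxa.
Most parsimonious ingroup topology: ((Species N,(Species Q,Species V)),Species X).
Species Q and Species V form a cherry on this tree, so they are sister taxa.

Species V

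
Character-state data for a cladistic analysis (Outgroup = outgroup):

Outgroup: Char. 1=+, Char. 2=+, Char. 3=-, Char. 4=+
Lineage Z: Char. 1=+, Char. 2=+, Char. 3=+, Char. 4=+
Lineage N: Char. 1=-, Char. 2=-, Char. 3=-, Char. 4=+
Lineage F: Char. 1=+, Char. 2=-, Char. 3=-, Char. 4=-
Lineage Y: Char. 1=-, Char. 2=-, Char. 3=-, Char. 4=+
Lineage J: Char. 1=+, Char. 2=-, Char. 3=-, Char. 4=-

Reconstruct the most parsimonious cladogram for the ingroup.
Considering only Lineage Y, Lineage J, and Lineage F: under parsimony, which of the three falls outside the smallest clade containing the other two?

Character polarity is set by the outgroup: the derived state is whichever differs from the outgroup's state, so for Char. 1, Char. 2, Char. 4 the derived state is '-', and for the remaining characters it is '+'.
Only Lineage N and Lineage Y show the derived state '-' for Char. 1, supporting them as a clade.
Char. 2 (derived state '-') is shared by Lineage F, Lineage J, Lineage N, and Lineage Y — a synapomorphy uniting that clade.
Char. 3: derived state '+' in Lineage Z only — an autapomorphy, so it tells us nothing about relationships among taxa.
Char. 4: derived state '-' in Lineage F and Lineage J only — synapomorphy for {Lineage F, Lineage J}.
Most parsimonious ingroup topology: (Lineage Z,((Lineage N,Lineage Y),(Lineage F,Lineage J))).
Lineage F and Lineage J share a more recent common ancestor with each other than either does with Lineage Y, so Lineage Y is the least closely related of the three.

Lineage Y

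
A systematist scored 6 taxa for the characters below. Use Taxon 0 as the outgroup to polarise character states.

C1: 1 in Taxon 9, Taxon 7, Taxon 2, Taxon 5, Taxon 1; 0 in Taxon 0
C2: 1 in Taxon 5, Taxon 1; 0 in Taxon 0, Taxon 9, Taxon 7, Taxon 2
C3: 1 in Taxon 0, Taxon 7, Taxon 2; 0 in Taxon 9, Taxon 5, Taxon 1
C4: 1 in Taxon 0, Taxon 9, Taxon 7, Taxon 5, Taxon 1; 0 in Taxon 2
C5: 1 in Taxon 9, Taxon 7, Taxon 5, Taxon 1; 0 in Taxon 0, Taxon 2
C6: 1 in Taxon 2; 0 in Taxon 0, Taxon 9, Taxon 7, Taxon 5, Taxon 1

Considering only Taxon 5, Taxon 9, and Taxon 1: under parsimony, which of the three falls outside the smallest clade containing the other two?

Character polarity is set by the outgroup: the derived state is whichever differs from the outgroup's state, so for C3, C4 the derived state is '0', and for the remaining characters it is '1'.
C1 (derived state '1') is shared by all ingroup taxa — unites the whole ingroup.
C2 (derived state '1') is shared by Taxon 1 and Taxon 5 — a synapomorphy uniting that clade.
Only Taxon 1, Taxon 5, and Taxon 9 show the derived state '0' for C3, supporting them as a clade.
C4: derived state '0' in Taxon 2 only — an autapomorphy, so it tells us nothing about relationships among taxa.
C5: derived state '1' in Taxon 1, Taxon 5, Taxon 7, and Taxon 9 only — synapomorphy for {Taxon 1, Taxon 5, Taxon 7, Taxon 9}.
C6 (derived state '1') is unique to Taxon 2 (autapomorphy; uninformative for grouping).
Most parsimonious ingroup topology: (((Taxon 9,(Taxon 5,Taxon 1)),Taxon 7),Taxon 2).
Taxon 1 and Taxon 5 share a more recent common ancestor with each other than either does with Taxon 9, so Taxon 9 is the least closely related of the three.

Taxon 9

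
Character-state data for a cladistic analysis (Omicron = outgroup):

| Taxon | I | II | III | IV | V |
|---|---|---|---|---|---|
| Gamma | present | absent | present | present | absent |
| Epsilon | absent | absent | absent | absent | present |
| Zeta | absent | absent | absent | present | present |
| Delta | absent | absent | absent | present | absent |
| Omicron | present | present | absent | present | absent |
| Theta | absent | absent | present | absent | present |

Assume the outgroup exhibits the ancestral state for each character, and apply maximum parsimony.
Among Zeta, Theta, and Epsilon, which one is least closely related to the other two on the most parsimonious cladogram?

Character polarity is set by the outgroup: the derived state is whichever differs from the outgroup's state, so for I, II, IV the derived state is 'absent', and for the remaining characters it is 'present'.
I: derived state 'absent' in Delta, Epsilon, Theta, and Zeta only — synapomorphy for {Delta, Epsilon, Theta, Zeta}.
II (derived state 'absent') is shared by all ingroup taxa — unites the whole ingroup.
III groups Gamma and Theta, which is incompatible with the clades supported by the remaining characters; treating it as convergent (homoplasy) costs fewer steps than any alternative tree.
Only Epsilon and Theta show the derived state 'absent' for IV, supporting them as a clade.
Only Epsilon, Theta, and Zeta show the derived state 'present' for V, supporting them as a clade.
Most parsimonious ingroup topology: ((((Theta,Epsilon),Zeta),Delta),Gamma).
Theta and Epsilon share a more recent common ancestor with each other than either does with Zeta, so Zeta is the least closely related of the three.

Zeta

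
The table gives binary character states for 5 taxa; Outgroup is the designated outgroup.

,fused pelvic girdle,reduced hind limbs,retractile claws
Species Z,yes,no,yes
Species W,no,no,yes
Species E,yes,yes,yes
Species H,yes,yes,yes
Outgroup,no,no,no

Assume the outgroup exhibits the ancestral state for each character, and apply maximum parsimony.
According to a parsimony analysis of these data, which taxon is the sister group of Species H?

The outgroup has state 'no' for every character, so 'yes' is the derived state throughout.
Only Species E, Species H, and Species Z show the derived state 'yes' for fused pelvic girdle, supporting them as a clade.
Only Species E and Species H show the derived state 'yes' for reduced hind limbs, supporting them as a clade.
All ingroup taxa share the derived state 'yes' for retractile claws; it defines the ingroup but does not resolve relationships within it.
Most parsimonious ingroup topology: ((Species Z,(Species H,Species E)),Species W).
Species H and Species E form a cherry on this tree, so they are sister taxa.

Species E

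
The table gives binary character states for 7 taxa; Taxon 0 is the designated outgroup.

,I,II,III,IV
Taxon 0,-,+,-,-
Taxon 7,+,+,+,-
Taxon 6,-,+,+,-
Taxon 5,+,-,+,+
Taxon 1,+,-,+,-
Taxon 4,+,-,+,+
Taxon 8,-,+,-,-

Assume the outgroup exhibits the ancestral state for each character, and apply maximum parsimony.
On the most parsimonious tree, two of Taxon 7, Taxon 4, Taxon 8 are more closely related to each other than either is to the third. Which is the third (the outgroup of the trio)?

Taxon 8

Character polarity is set by the outgroup: the derived state is whichever differs from the outgroup's state, so for II the derived state is '-', and for the remaining characters it is '+'.
Only Taxon 1, Taxon 4, Taxon 5, and Taxon 7 show the derived state '+' for I, supporting them as a clade.
II: derived state '-' in Taxon 1, Taxon 4, and Taxon 5 only — synapomorphy for {Taxon 1, Taxon 4, Taxon 5}.
III: derived state '+' in Taxon 1, Taxon 4, Taxon 5, Taxon 6, and Taxon 7 only — synapomorphy for {Taxon 1, Taxon 4, Taxon 5, Taxon 6, Taxon 7}.
IV: derived state '+' in Taxon 4 and Taxon 5 only — synapomorphy for {Taxon 4, Taxon 5}.
Most parsimonious ingroup topology: (((Taxon 7,((Taxon 5,Taxon 4),Taxon 1)),Taxon 6),Taxon 8).
Taxon 4 and Taxon 7 share a more recent common ancestor with each other than either does with Taxon 8, so Taxon 8 is the least closely related of the three.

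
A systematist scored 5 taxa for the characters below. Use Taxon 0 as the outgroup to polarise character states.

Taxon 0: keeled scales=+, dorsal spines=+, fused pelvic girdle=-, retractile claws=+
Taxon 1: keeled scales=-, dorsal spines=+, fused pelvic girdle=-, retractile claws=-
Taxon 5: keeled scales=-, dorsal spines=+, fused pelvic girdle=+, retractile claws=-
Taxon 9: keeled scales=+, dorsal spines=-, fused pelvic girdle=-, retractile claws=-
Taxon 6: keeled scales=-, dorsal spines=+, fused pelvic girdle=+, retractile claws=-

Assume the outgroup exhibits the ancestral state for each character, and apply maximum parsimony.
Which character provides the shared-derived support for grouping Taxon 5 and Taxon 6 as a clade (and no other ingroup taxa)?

fused pelvic girdle

Character polarity is set by the outgroup: the derived state is whichever differs from the outgroup's state, so for keeled scales, dorsal spines, retractile claws the derived state is '-', and for the remaining characters it is '+'.
keeled scales (derived state '-') is shared by Taxon 1, Taxon 5, and Taxon 6 — a synapomorphy uniting that clade.
dorsal spines (derived state '-') is unique to Taxon 9 (autapomorphy; uninformative for grouping).
fused pelvic girdle (derived state '+') is shared by Taxon 5 and Taxon 6 — a synapomorphy uniting that clade.
retractile claws (derived state '-') is shared by all ingroup taxa — unites the whole ingroup.
Most parsimonious ingroup topology: ((Taxon 1,(Taxon 5,Taxon 6)),Taxon 9).
The clade {Taxon 5, Taxon 6} is supported by fused pelvic girdle: its derived state '+' occurs in exactly those taxa and in no other taxon (including the outgroup).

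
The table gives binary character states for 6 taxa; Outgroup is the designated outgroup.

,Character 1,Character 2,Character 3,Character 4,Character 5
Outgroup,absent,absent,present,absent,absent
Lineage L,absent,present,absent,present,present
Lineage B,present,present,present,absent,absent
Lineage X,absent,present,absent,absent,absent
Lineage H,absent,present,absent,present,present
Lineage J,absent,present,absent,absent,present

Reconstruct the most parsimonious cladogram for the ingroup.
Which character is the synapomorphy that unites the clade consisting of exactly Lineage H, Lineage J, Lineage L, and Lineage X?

Character polarity is set by the outgroup: the derived state is whichever differs from the outgroup's state, so for Character 3 the derived state is 'absent', and for the remaining characters it is 'present'.
Character 1 (derived state 'present') is unique to Lineage B (autapomorphy; uninformative for grouping).
All ingroup taxa share the derived state 'present' for Character 2; it defines the ingroup but does not resolve relationships within it.
Only Lineage H, Lineage J, Lineage L, and Lineage X show the derived state 'absent' for Character 3, supporting them as a clade.
Only Lineage H and Lineage L show the derived state 'present' for Character 4, supporting them as a clade.
Character 5: derived state 'present' in Lineage H, Lineage J, and Lineage L only — synapomorphy for {Lineage H, Lineage J, Lineage L}.
Most parsimonious ingroup topology: ((((Lineage L,Lineage H),Lineage J),Lineage X),Lineage B).
The clade {Lineage H, Lineage J, Lineage L, Lineage X} is supported by Character 3: its derived state 'absent' occurs in exactly those taxa and in no other taxon (including the outgroup).

Character 3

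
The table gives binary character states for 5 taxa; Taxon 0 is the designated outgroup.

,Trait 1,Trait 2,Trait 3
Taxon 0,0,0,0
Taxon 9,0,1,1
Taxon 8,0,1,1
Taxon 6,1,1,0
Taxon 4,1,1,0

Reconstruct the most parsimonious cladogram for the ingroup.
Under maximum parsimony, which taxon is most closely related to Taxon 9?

The outgroup has state '0' for every character, so '1' is the derived state throughout.
Trait 1 (derived state '1') is shared by Taxon 4 and Taxon 6 — a synapomorphy uniting that clade.
Trait 2 (derived state '1') is shared by all ingroup taxa — unites the whole ingroup.
Trait 3 (derived state '1') is shared by Taxon 8 and Taxon 9 — a synapomorphy uniting that clade.
Most parsimonious ingroup topology: ((Taxon 9,Taxon 8),(Taxon 6,Taxon 4)).
Taxon 9 and Taxon 8 form a cherry on this tree, so they are sister taxa.

Taxon 8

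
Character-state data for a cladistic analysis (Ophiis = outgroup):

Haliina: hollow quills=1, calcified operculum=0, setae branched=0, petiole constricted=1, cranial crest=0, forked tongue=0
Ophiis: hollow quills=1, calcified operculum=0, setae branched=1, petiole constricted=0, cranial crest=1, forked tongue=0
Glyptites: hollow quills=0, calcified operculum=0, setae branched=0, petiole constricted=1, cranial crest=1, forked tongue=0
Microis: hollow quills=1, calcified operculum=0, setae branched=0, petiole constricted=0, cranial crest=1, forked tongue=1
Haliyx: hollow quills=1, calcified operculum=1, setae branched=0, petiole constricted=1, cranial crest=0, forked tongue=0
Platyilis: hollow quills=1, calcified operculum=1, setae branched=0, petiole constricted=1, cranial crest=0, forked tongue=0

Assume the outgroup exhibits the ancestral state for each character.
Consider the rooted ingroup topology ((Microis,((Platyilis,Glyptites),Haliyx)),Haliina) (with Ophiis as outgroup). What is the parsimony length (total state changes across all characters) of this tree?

Map each character onto ((Microis,((Platyilis,Glyptites),Haliyx)),Haliina) (rooted by Ophiis) and count the minimum state changes it requires (Fitch parsimony):
hollow quills: 1; calcified operculum: 2; setae branched: 1; petiole constricted: 2; cranial crest: 3; forked tongue: 1.
Total tree length = 10.

10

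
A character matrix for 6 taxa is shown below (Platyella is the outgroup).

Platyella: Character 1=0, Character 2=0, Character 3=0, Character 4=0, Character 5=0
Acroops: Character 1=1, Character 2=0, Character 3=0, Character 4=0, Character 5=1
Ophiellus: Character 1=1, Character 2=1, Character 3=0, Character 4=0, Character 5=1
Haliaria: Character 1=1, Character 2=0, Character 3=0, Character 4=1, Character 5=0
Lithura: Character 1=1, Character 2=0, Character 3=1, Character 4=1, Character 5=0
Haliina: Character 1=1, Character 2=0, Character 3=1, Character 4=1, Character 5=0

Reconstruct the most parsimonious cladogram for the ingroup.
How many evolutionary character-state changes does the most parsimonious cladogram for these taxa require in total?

The outgroup has state '0' for every character, so '1' is the derived state throughout.
All ingroup taxa share the derived state '1' for Character 1; it defines the ingroup but does not resolve relationships within it.
Character 2: derived state '1' in Ophiellus only — an autapomorphy, so it tells us nothing about relationships among taxa.
Character 3: derived state '1' in Haliina and Lithura only — synapomorphy for {Haliina, Lithura}.
Character 4 (derived state '1') is shared by Haliaria, Haliina, and Lithura — a synapomorphy uniting that clade.
Only Acroops and Ophiellus show the derived state '1' for Character 5, supporting them as a clade.
Most parsimonious ingroup topology: ((Acroops,Ophiellus),(Haliaria,(Lithura,Haliina))).
Changes per character on this tree: Character 1: 1; Character 2: 1; Character 3: 1; Character 4: 1; Character 5: 1.
Total = 5.

5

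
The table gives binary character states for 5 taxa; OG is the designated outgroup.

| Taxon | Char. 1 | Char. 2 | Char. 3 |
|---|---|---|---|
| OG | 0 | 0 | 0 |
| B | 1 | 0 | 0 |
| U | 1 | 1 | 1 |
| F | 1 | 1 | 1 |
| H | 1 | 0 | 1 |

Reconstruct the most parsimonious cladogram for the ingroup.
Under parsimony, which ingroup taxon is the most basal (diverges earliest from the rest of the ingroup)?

The outgroup has state '0' for every character, so '1' is the derived state throughout.
All ingroup taxa share the derived state '1' for Char. 1; it defines the ingroup but does not resolve relationships within it.
Char. 2 (derived state '1') is shared by F and U — a synapomorphy uniting that clade.
Char. 3: derived state '1' in F, H, and U only — synapomorphy for {F, H, U}.
Most parsimonious ingroup topology: (B,((U,F),H)).
B is sister to the clade containing all other ingroup taxa, so it is the earliest-diverging (most basal) ingroup lineage.

B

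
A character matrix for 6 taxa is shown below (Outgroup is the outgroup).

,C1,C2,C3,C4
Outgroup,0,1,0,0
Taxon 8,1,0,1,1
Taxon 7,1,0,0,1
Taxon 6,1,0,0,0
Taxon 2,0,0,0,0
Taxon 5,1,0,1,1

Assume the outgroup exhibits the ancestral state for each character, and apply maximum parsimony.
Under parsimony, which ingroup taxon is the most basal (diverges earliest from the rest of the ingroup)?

Taxon 2

Character polarity is set by the outgroup: the derived state is whichever differs from the outgroup's state, so for C2 the derived state is '0', and for the remaining characters it is '1'.
C1 (derived state '1') is shared by Taxon 5, Taxon 6, Taxon 7, and Taxon 8 — a synapomorphy uniting that clade.
C2 (derived state '0') is shared by all ingroup taxa — unites the whole ingroup.
Only Taxon 5 and Taxon 8 show the derived state '1' for C3, supporting them as a clade.
Only Taxon 5, Taxon 7, and Taxon 8 show the derived state '1' for C4, supporting them as a clade.
Most parsimonious ingroup topology: ((((Taxon 8,Taxon 5),Taxon 7),Taxon 6),Taxon 2).
Taxon 2 is sister to the clade containing all other ingroup taxa, so it is the earliest-diverging (most basal) ingroup lineage.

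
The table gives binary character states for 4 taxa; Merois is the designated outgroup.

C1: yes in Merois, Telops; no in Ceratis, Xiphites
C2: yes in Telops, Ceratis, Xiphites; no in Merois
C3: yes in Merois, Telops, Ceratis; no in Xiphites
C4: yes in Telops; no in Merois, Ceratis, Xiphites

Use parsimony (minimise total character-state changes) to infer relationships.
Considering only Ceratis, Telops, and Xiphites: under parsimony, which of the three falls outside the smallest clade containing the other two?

Telops

Character polarity is set by the outgroup: the derived state is whichever differs from the outgroup's state, so for C1, C3 the derived state is 'no', and for the remaining characters it is 'yes'.
C1 (derived state 'no') is shared by Ceratis and Xiphites — a synapomorphy uniting that clade.
C2 (derived state 'yes') is shared by all ingroup taxa — unites the whole ingroup.
C3: derived state 'no' in Xiphites only — an autapomorphy, so it tells us nothing about relationships among taxa.
C4 (derived state 'yes') is unique to Telops (autapomorphy; uninformative for grouping).
Most parsimonious ingroup topology: (Telops,(Ceratis,Xiphites)).
Ceratis and Xiphites share a more recent common ancestor with each other than either does with Telops, so Telops is the least closely related of the three.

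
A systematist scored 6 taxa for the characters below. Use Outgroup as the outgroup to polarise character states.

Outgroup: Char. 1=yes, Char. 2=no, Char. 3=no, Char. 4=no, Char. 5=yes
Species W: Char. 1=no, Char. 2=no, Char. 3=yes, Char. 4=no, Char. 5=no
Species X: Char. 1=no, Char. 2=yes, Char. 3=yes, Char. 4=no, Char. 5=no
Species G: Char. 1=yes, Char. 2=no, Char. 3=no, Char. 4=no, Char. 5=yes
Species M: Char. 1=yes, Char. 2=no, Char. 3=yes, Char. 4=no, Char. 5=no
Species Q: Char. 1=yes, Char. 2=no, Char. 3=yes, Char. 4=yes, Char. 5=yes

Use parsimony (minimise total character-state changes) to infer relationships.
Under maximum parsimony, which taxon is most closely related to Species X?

Species W

Character polarity is set by the outgroup: the derived state is whichever differs from the outgroup's state, so for Char. 1, Char. 5 the derived state is 'no', and for the remaining characters it is 'yes'.
Only Species W and Species X show the derived state 'no' for Char. 1, supporting them as a clade.
Char. 2: derived state 'yes' in Species X only — an autapomorphy, so it tells us nothing about relationships among taxa.
Char. 3: derived state 'yes' in Species M, Species Q, Species W, and Species X only — synapomorphy for {Species M, Species Q, Species W, Species X}.
Char. 4 (derived state 'yes') is unique to Species Q (autapomorphy; uninformative for grouping).
Char. 5: derived state 'no' in Species M, Species W, and Species X only — synapomorphy for {Species M, Species W, Species X}.
Most parsimonious ingroup topology: ((((Species W,Species X),Species M),Species Q),Species G).
Species X and Species W form a cherry on this tree, so they are sister taxa.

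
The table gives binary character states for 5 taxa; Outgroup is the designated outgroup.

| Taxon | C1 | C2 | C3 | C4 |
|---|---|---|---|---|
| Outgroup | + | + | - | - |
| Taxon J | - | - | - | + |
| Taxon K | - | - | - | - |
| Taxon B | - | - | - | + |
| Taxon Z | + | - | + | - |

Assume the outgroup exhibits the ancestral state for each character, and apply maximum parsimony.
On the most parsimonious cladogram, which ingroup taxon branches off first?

Character polarity is set by the outgroup: the derived state is whichever differs from the outgroup's state, so for C1, C2 the derived state is '-', and for the remaining characters it is '+'.
Only Taxon B, Taxon J, and Taxon K show the derived state '-' for C1, supporting them as a clade.
C2 (derived state '-') is shared by all ingroup taxa — unites the whole ingroup.
C3: derived state '+' in Taxon Z only — an autapomorphy, so it tells us nothing about relationships among taxa.
C4: derived state '+' in Taxon B and Taxon J only — synapomorphy for {Taxon B, Taxon J}.
Most parsimonious ingroup topology: (((Taxon J,Taxon B),Taxon K),Taxon Z).
Taxon Z is sister to the clade containing all other ingroup taxa, so it is the earliest-diverging (most basal) ingroup lineage.

Taxon Z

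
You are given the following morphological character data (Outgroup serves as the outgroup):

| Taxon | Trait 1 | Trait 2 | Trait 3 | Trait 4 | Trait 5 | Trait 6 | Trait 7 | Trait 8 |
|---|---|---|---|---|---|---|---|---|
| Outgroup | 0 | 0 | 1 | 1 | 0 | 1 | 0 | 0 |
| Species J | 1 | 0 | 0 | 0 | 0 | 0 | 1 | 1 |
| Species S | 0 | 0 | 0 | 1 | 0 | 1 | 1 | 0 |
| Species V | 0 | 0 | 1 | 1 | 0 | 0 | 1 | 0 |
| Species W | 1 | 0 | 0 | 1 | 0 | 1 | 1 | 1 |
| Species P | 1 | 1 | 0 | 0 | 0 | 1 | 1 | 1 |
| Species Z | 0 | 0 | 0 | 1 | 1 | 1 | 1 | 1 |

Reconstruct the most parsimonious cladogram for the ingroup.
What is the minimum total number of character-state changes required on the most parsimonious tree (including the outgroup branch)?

Character polarity is set by the outgroup: the derived state is whichever differs from the outgroup's state, so for Trait 3, Trait 4, Trait 6 the derived state is '0', and for the remaining characters it is '1'.
Trait 1: derived state '1' in Species J, Species P, and Species W only — synapomorphy for {Species J, Species P, Species W}.
Trait 2: derived state '1' in Species P only — an autapomorphy, so it tells us nothing about relationships among taxa.
Trait 3: derived state '0' in Species J, Species P, Species S, Species W, and Species Z only — synapomorphy for {Species J, Species P, Species S, Species W, Species Z}.
Trait 4: derived state '0' in Species J and Species P only — synapomorphy for {Species J, Species P}.
Trait 5 (derived state '1') is unique to Species Z (autapomorphy; uninformative for grouping).
Trait 6 groups Species J and Species V, which is incompatible with the clades supported by the remaining characters; treating it as convergent (homoplasy) costs fewer steps than any alternative tree.
Trait 7 (derived state '1') is shared by all ingroup taxa — unites the whole ingroup.
Trait 8 (derived state '1') is shared by Species J, Species P, Species W, and Species Z — a synapomorphy uniting that clade.
Most parsimonious ingroup topology: (((((Species J,Species P),Species W),Species Z),Species S),Species V).
Changes per character on this tree: Trait 1: 1; Trait 2: 1; Trait 3: 1; Trait 4: 1; Trait 5: 1; Trait 6: 2; Trait 7: 1; Trait 8: 1.
Total = 9.

9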